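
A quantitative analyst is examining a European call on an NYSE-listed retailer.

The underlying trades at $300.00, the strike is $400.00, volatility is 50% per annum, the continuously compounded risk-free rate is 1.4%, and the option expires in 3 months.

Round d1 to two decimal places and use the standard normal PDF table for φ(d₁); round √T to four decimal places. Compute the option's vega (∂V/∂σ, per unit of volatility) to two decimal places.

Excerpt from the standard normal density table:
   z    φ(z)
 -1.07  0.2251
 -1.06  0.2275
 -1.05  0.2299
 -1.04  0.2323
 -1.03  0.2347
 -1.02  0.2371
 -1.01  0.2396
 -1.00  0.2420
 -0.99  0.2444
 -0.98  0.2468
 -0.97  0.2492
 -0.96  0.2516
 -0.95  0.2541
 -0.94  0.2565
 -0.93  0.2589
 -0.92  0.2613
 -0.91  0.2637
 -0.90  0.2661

35.94

σ√T = 0.5 × 0.5000 = 0.2500
d₁ = [ln(300/400) + (0.014 + 0.5²/2)·0.25] / 0.2500 = [-0.2877 + 0.0348] / 0.2500 = -1.0117 ⇒ -1.01
√T = √0.25 = 0.5000
φ(d₁) = φ(-1.01) = 0.2396
vega = S·φ(d₁)·√T = 300·0.2396·0.5000 = 35.9400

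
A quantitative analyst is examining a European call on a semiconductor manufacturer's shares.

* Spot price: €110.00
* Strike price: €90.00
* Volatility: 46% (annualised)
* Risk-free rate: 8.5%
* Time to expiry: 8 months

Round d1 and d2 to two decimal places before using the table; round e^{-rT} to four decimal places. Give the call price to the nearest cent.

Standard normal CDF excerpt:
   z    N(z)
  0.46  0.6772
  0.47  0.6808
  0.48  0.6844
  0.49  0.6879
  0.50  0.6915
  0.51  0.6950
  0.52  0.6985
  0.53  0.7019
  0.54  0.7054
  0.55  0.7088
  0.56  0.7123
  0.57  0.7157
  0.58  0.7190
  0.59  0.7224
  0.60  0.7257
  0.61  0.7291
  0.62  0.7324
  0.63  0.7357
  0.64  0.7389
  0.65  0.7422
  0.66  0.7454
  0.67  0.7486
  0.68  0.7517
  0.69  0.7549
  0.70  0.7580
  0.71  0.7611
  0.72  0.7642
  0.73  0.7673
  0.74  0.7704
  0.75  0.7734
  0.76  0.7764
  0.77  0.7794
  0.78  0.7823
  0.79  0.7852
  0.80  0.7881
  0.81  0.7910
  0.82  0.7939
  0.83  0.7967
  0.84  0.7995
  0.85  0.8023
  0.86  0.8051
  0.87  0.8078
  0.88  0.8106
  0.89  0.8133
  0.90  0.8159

σ√T = 0.46·√0.6667 = 0.3756
d₁ = [ln(110/90) + (0.085 + 0.46²/2)·0.6667] / 0.3756 = [0.2007 + 0.1272] / 0.3756 = 0.8730 ⇒ 0.87
d₂ = d₁ − σ√T = 0.8730 − 0.3756 = 0.4974 ⇒ 0.50
exp(−rT) = exp(−0.085·0.6667) = 0.9449
N(d₁) = N(0.87) = 0.8078;  N(d₂) = N(0.50) = 0.6915
C = 110·0.8078 − 90·0.9449·0.6915 = 88.8580 − 58.8059 = 30.0521

€30.05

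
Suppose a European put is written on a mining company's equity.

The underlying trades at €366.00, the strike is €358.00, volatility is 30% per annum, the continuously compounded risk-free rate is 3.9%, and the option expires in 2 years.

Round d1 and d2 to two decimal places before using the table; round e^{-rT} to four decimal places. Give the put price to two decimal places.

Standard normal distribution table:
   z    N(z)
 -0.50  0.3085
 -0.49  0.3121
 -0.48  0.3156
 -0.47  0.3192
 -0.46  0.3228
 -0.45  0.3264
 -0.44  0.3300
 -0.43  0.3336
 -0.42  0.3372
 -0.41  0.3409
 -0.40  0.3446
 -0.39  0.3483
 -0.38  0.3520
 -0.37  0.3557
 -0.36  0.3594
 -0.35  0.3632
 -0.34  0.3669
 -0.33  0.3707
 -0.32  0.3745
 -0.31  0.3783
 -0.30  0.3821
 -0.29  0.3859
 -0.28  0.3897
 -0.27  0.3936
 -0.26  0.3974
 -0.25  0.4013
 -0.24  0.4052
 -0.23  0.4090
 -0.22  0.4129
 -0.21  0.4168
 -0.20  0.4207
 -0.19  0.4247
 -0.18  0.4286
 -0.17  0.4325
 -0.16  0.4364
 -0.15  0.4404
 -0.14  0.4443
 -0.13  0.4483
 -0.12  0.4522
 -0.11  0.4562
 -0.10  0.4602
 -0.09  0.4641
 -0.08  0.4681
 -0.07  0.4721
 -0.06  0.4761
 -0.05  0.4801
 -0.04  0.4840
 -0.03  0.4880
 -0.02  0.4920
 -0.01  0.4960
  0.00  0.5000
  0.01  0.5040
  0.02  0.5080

€43.46

σ√T = 0.3·√2 = 0.4243
ln(S/K) + (r + σ²/2)T = ln(366/358) + (0.039 + 0.3²/2)·2 = 0.0221 + 0.1680 = 0.1901
d₁ = 0.1901 / 0.4243 = 0.4481 ⇒ 0.45
d₂ = d₁ − σ√T = 0.4481 − 0.4243 = 0.0238 ⇒ 0.02
e^(−rT) = e^(−0.039·2) = 0.9250
N(−d₂) = N(-0.02) = 0.4920;  N(−d₁) = N(-0.45) = 0.3264
P = 358·0.9250·0.4920 − 366·0.3264 = 162.9258 − 119.4624 = 43.4634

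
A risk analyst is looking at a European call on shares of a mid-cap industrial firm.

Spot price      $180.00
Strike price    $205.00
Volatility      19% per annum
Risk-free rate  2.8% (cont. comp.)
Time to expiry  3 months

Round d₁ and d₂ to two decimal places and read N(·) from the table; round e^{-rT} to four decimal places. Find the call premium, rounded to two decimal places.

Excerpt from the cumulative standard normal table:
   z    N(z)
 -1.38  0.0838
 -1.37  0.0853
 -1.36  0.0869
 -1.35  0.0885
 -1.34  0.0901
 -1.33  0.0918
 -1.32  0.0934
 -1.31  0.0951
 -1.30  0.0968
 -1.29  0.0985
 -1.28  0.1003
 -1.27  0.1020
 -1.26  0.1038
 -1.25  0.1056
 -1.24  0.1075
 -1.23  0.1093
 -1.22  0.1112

σ√T = 0.19·√0.25 = 0.0950
d₁ = [ln(180/205) + (0.028 + ½·0.19²)·0.25] / (σ√T) = (-0.1301 + 0.0115) / 0.0950 = -1.2478 which rounds to -1.25
d₂ = -1.2478 − 0.0950 = -1.3428 which rounds to -1.34
e^(−rT) = e^(−0.028·0.25) = 0.9930
C = 180·N(-1.25) − 205·0.9930·N(-1.34) = 180·0.1056 − 205·0.9930·0.0901 = 19.0080 − 18.3412 = 0.6668

$0.67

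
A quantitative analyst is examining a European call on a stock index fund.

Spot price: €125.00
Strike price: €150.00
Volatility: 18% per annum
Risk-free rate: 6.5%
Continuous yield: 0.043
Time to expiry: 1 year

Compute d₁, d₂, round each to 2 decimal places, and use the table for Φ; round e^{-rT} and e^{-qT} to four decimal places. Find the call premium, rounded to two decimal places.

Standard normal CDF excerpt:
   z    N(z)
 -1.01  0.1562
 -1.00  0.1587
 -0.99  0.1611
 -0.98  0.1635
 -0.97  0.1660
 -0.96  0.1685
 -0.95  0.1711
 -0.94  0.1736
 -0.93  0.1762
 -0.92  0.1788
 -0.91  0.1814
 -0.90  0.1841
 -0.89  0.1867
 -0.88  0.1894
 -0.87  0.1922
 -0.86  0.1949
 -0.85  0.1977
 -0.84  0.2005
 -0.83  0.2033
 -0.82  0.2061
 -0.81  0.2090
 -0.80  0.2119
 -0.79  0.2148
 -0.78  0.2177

σ√T = 0.18·√1 = 0.1800
ln(S/K) + (r − q + σ²/2)T = ln(125/150) + (0.065 − 0.043 + 0.18²/2)·1 = -0.1823 + 0.0382 = -0.1441
d₁ = -0.1441 / 0.1800 = -0.8007 ≈ -0.80
d₂ = d₁ − σ√T = -0.8007 − 0.1800 = -0.9807 ≈ -0.98
exp(−qT) = exp(−0.043·1) = 0.9579;  exp(−rT) = exp(−0.065·1) = 0.9371
N(d₁) = N(-0.80) = 0.2119;  N(d₂) = N(-0.98) = 0.1635
C = 125·0.9579·0.2119 − 150·0.9371·0.1635 = 25.3724 − 22.9824 = 2.3900

€2.39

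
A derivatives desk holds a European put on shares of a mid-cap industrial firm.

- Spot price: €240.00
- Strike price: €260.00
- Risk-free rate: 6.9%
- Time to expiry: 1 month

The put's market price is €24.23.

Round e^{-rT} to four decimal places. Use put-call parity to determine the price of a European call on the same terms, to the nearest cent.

e^(−rT) = e^(−0.069·0.08333) = 0.9943
Put-call parity: C − P = S − K·e^(−rT) = 240 − 260·0.9943 = 240 − 258.5180 = -18.5180
C = P + (C − P) = 24.23 + (-18.5180) = 5.7120

€5.71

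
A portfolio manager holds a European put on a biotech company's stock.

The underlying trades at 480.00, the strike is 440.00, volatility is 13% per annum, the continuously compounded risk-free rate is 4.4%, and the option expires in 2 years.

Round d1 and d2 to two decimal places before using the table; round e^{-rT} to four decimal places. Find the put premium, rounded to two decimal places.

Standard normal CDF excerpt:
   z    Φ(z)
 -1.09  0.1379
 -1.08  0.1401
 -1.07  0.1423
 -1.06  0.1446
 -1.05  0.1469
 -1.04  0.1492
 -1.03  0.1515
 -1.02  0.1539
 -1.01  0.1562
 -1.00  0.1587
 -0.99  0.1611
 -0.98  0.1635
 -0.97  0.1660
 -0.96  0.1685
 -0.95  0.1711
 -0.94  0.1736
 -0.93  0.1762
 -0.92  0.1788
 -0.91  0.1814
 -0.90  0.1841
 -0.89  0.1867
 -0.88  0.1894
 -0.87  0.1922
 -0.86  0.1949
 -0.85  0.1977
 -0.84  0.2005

T = 2;  σ√T = 0.1838
ln(S/K) + (r + σ²/2)T = ln(480/440) + (0.044 + 0.13²/2)·2 = 0.0870 + 0.1049 = 0.1919
d₁ = 0.1919 / 0.1838 = 1.0439 ⇒ 1.04
d₂ = d₁ − σ√T = 1.0439 − 0.1838 = 0.8600 ⇒ 0.86
exp(−rT) = exp(−0.044·2) = 0.9158
P = 440·0.9158·N(-0.86) − 480·N(-1.04) = 440·0.9158·0.1949 − 480·0.1492 = 78.5353 − 71.6160 = 6.9193

6.92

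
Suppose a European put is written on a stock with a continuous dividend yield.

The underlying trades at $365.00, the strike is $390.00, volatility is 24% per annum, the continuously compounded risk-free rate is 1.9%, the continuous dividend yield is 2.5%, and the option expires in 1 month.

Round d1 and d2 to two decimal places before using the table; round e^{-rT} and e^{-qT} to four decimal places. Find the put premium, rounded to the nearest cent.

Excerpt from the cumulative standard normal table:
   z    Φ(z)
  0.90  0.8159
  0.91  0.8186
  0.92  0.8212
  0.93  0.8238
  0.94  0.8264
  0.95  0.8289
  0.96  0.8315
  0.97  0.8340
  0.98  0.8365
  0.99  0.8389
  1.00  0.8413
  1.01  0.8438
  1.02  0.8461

T = 0.08333;  σ√T = 0.0693
ln(S/K) + (r − q + σ²/2)T = ln(365/390) + (0.019 − 0.025 + 0.24²/2)·0.08333 = -0.0662 + 0.0019 = -0.0643
d₁ = -0.0643 / 0.0693 = -0.9288 ⇒ -0.93
d₂ = d₁ − σ√T = -0.9288 − 0.0693 = -0.9981 ⇒ -1.00
exp(−qT) = exp(−0.025·0.08333) = 0.9979;  exp(−rT) = exp(−0.019·0.08333) = 0.9984
N(−d₂) = N(1.00) = 0.8413;  N(−d₁) = N(0.93) = 0.8238
P = 390·0.9984·0.8413 − 365·0.9979·0.8238 = 327.5820 − 300.0556 = 27.5265

$27.53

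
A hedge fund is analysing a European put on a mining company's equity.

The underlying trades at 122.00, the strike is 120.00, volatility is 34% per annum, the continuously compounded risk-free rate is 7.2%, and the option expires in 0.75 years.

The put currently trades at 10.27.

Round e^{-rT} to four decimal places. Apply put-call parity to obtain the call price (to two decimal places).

exp(−rT) = exp(−0.072·0.75) = 0.9474
Put-call parity: C − P = S − K·e^(−rT) = 122 − 120·0.9474 = 122 − 113.6880 = 8.3120
C = P + (C − P) = 10.27 + (8.3120) = 18.5820

18.58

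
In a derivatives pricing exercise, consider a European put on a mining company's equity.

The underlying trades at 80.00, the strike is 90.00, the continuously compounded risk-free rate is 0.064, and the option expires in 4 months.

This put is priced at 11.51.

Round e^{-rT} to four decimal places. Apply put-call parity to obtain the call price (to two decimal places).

exp(−rT) = exp(−0.064·0.3333) = 0.9789
Put-call parity: C − P = S − K·e^(−rT) = 80 − 90·0.9789 = 80 − 88.1010 = -8.1010
C = P + (C − P) = 11.51 + (-8.1010) = 3.4090

3.41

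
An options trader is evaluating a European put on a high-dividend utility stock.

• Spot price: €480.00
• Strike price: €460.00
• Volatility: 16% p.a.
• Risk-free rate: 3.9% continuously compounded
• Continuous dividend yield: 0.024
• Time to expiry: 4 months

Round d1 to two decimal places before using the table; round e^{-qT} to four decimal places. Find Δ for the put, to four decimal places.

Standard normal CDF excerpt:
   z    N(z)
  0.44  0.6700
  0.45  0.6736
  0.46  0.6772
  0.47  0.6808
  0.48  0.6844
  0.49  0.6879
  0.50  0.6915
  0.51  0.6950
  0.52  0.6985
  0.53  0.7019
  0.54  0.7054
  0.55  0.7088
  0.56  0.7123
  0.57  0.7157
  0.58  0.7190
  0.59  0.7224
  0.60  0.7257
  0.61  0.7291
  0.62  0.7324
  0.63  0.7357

T = 0.3333;  σ√T = 0.0924
ln(S/K) + (r − q + σ²/2)T = ln(480/460) + (0.039 − 0.024 + 0.16²/2)·0.3333 = 0.0426 + 0.0093 = 0.0518
d₁ = 0.0518 / 0.0924 = 0.5610 ≈ 0.56
N(d₁) = N(0.56) = 0.7123
Δ_put = exp(−qT)·(N(d₁) − 1) = 0.9920·(0.7123 − 1) = -0.2854

-0.2854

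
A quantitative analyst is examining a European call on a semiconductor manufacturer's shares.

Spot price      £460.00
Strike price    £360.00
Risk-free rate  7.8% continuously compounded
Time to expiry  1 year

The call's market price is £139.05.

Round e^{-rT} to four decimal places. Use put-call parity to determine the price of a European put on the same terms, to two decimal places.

£12.05

exp(−rT) = exp(−0.078·1) = 0.9250
Put-call parity: C − P = S − K·e^(−rT) = 460 − 360·0.9250 = 460 − 333.0000 = 127.0000
P = C − (C − P) = 139.05 − (127.0000) = 12.0500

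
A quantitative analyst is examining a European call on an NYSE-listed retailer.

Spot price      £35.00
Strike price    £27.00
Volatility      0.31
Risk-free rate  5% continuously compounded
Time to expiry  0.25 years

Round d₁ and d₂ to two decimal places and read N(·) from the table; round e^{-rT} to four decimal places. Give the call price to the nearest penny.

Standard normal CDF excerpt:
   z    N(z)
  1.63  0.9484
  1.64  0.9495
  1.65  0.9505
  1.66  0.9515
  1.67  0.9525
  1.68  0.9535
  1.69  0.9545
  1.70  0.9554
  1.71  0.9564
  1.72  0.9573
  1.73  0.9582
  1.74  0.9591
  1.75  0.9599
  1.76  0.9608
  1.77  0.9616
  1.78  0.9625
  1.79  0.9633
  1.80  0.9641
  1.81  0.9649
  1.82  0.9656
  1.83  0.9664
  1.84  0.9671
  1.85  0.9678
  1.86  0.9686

σ√T = 0.31·√0.25 = 0.1550
d₁ = [ln(35/27) + (0.05 + 0.31²/2)·0.25] / 0.1550 = [0.2595 + 0.0245] / 0.1550 = 1.8324 which rounds to 1.83
d₂ = d₁ − σ√T = 1.8324 − 0.1550 = 1.6774 which rounds to 1.68
e^(−rT) = e^(−0.05·0.25) = 0.9876
N(d₁) = N(1.83) = 0.9664;  N(d₂) = N(1.68) = 0.9535
C = 35·0.9664 − 27·0.9876·0.9535 = 33.8240 − 25.4253 = 8.3987

£8.40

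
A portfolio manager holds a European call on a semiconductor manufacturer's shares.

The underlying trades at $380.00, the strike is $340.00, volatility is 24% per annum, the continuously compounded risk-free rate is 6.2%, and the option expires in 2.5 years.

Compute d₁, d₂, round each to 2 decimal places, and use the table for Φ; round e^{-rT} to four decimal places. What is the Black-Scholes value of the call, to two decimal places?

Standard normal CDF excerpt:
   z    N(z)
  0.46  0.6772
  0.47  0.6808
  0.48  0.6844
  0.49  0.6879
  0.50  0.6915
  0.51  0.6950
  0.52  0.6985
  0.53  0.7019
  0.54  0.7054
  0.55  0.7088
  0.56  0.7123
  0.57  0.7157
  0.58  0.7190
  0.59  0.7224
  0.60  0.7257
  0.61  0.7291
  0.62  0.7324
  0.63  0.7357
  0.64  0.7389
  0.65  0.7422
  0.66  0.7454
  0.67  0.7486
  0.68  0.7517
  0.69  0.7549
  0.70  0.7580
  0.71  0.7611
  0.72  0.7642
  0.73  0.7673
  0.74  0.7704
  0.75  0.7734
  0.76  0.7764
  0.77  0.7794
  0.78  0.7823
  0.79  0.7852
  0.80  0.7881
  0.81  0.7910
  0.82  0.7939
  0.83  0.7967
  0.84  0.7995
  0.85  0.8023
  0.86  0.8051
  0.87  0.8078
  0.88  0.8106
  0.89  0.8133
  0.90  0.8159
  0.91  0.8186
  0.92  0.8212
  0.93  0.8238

T = 2.5;  σ√T = 0.3795
d₁ = [ln(380/340) + (0.062 + ½·0.24²)·2.5] / (σ√T) = (0.1112 + 0.2270) / 0.3795 = 0.8913 ⇒ 0.89
d₂ = 0.8913 − 0.3795 = 0.5118 ⇒ 0.51
exp(−rT) = exp(−0.062·2.5) = 0.8564
N(d₁) = N(0.89) = 0.8133;  N(d₂) = N(0.51) = 0.6950
C = 380·0.8133 − 340·0.8564·0.6950 = 309.0540 − 202.3673 = 106.6867

$106.69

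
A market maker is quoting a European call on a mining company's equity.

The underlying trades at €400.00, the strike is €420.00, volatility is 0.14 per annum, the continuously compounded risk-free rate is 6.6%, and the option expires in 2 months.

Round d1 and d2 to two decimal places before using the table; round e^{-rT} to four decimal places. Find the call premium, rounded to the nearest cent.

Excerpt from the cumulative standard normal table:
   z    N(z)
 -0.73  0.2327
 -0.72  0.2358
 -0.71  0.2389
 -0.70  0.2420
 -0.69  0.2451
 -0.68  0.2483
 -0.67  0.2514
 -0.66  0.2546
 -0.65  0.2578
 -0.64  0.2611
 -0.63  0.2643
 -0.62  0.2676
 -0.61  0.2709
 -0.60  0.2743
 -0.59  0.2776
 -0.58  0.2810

€3.90

T = 0.1667;  σ√T = 0.0572
d₁ = [ln(400/420) + (0.066 + ½·0.14²)·0.1667] / (σ√T) = (-0.0488 + 0.0126) / 0.0572 = -0.6326 ≈ -0.63
d₂ = -0.6326 − 0.0572 = -0.6898 ≈ -0.69
e^(−rT) = e^(−0.066·0.1667) = 0.9891
C = 400·N(-0.63) − 420·0.9891·N(-0.69) = 400·0.2643 − 420·0.9891·0.2451 = 105.7200 − 101.8199 = 3.9001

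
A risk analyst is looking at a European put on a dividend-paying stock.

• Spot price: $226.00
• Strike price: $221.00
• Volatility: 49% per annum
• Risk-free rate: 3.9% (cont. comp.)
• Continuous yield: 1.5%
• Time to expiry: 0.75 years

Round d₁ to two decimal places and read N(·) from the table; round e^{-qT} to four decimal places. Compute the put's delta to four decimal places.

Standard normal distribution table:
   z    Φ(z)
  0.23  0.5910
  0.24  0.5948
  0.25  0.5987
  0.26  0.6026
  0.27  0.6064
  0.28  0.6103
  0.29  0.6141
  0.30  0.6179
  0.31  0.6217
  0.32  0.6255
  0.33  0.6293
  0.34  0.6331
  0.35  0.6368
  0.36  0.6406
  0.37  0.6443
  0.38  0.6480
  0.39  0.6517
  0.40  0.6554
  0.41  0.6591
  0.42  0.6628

T = 0.75;  σ√T = 0.4244
ln(S/K) + (r − q + σ²/2)T = ln(226/221) + (0.039 − 0.015 + 0.49²/2)·0.75 = 0.0224 + 0.1080 = 0.1304
d₁ = 0.1304 / 0.4244 = 0.3073 ≈ 0.31
N(d₁) = N(0.31) = 0.6217
Δ_put = e^(−qT)·(N(d₁) − 1) = 0.9888·(0.6217 − 1) = -0.3741

-0.3741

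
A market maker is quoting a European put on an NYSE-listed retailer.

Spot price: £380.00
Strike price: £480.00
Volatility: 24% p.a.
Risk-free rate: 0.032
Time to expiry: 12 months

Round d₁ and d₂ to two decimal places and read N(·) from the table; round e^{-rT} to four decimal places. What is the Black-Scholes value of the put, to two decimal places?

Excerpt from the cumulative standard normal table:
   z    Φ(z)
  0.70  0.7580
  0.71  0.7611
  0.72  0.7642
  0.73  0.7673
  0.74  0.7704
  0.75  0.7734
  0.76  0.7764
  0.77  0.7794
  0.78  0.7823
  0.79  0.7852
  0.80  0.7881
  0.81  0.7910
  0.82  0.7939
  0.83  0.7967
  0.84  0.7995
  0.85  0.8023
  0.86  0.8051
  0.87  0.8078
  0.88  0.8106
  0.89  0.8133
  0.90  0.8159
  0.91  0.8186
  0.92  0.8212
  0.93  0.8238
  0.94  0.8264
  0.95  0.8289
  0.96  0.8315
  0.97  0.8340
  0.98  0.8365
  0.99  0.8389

£96.15

σ√T = 0.24 × 1.0000 = 0.2400
d₁ = [ln(380/480) + (0.032 + ½·0.24²)·1] / (σ√T) = (-0.2336 + 0.0608) / 0.2400 = -0.7201 ⇒ -0.72
d₂ = -0.7201 − 0.2400 = -0.9601 ⇒ -0.96
e^(−rT) = e^(−0.032·1) = 0.9685
P = 480·0.9685·N(0.96) − 380·N(0.72) = 480·0.9685·0.8315 − 380·0.7642 = 386.5477 − 290.3960 = 96.1517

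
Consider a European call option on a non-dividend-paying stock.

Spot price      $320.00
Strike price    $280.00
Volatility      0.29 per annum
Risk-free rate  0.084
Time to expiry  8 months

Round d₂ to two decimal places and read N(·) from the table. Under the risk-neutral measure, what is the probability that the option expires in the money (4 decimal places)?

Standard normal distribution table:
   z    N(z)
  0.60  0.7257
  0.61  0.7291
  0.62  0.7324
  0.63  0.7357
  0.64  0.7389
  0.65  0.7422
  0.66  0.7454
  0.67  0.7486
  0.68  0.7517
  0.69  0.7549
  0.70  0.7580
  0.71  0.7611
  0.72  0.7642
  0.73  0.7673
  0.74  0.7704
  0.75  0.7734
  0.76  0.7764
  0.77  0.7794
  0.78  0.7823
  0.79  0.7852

σ√T = 0.29·√0.6667 = 0.2368
d₁ = [ln(320/280) + (0.084 + 0.29²/2)·0.6667] / 0.2368 = [0.1335 + 0.0840] / 0.2368 = 0.9188 → 0.92
d₂ = d₁ − σ√T = 0.9188 − 0.2368 = 0.6820 → 0.68
Risk-neutral Pr[S_T > K] = N(d₂) = N(0.68) = 0.7517

0.7517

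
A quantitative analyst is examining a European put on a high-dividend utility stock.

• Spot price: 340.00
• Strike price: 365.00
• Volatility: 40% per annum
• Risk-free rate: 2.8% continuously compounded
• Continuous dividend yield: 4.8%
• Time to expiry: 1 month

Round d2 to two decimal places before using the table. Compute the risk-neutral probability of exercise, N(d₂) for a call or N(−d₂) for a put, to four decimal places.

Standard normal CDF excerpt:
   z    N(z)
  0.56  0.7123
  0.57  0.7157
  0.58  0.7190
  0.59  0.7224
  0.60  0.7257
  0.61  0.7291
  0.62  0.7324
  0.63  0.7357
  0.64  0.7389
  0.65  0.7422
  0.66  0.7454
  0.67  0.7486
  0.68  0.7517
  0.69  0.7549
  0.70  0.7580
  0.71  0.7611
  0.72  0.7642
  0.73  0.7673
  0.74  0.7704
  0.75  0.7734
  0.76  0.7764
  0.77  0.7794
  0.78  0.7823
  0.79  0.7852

T = 0.08333;  σ√T = 0.1155
d₁ = [ln(340/365) + (0.028 − 0.048 + 0.4²/2)·0.08333] / 0.1155 = [-0.0710 + 0.0050] / 0.1155 = -0.5712 → -0.57
d₂ = d₁ − σ√T = -0.5712 − 0.1155 = -0.6866 → -0.69
Pr(exercise) under Q = N(−d₂) = N(0.69) = 0.7549

0.7549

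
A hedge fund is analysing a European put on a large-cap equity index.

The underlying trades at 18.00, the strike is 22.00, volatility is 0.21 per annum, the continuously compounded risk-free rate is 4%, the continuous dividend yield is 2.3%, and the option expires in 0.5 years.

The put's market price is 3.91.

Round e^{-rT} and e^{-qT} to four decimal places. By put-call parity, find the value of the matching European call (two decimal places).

e^(−qT) = e^(−0.023·0.5) = 0.9886;  e^(−rT) = e^(−0.04·0.5) = 0.9802
Put-call parity: C − P = S·e^(−qT) − K·e^(−rT) = 18·0.9886 − 22·0.9802 = 17.7948 − 21.5644 = -3.7696
C = P + (C − P) = 3.91 + (-3.7696) = 0.1404

0.14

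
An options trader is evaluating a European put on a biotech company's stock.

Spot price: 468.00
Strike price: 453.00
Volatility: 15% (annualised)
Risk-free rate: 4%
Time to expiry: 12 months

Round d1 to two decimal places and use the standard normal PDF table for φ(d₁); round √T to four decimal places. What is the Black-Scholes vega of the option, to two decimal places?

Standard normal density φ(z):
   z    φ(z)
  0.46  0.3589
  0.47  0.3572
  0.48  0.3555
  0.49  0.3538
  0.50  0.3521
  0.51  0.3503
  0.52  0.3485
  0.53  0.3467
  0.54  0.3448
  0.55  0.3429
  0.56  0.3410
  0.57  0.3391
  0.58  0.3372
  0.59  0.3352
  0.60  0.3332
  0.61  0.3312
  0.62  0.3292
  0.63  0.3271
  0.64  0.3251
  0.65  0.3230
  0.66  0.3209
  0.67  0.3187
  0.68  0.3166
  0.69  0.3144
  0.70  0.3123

159.59

σ√T = 0.15 × 1.0000 = 0.1500
d₁ = [ln(468/453) + (0.04 + 0.15²/2)·1] / 0.1500 = [0.0326 + 0.0513] / 0.1500 = 0.5588 ⇒ 0.56
√T = √1 = 1.0000
φ(d₁) = φ(0.56) = 0.3410
vega = S·φ(d₁)·√T = 468·0.3410·1.0000 = 159.5880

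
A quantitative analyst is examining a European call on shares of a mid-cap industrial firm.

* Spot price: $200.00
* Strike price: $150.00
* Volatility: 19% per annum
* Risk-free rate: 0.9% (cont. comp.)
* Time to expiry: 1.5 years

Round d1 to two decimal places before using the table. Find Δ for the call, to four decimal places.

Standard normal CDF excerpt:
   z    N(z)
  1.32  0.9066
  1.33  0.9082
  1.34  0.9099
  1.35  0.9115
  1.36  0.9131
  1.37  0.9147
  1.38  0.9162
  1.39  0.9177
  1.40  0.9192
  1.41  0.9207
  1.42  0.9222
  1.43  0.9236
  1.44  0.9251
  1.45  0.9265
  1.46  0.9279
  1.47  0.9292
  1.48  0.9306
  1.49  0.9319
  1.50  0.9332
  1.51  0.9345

T = 1.5;  σ√T = 0.2327
d₁ = [ln(200/150) + (0.009 + ½·0.19²)·1.5] / (σ√T) = (0.2877 + 0.0406) / 0.2327 = 1.4106 → 1.41
N(d₁) = N(1.41) = 0.9207
Δ_call = N(d₁) = 0.9207

0.9207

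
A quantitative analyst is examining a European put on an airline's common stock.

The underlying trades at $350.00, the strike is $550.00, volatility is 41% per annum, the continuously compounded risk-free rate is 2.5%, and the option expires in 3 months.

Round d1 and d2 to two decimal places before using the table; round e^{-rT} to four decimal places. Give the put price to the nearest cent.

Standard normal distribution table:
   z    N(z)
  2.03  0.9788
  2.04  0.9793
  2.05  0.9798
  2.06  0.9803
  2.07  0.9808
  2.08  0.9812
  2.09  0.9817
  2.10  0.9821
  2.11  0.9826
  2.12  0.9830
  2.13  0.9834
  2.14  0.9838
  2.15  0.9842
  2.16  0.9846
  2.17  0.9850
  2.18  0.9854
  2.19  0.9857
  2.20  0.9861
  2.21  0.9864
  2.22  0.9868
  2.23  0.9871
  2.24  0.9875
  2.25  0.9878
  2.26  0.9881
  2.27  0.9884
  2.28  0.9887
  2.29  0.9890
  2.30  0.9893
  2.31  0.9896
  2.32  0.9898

T = 0.25;  σ√T = 0.2050
d₁ = [ln(350/550) + (0.025 + ½·0.41²)·0.25] / (σ√T) = (-0.4520 + 0.0273) / 0.2050 = -2.0718 → -2.07
d₂ = -2.0718 − 0.2050 = -2.2768 → -2.28
e^(−rT) = e^(−0.025·0.25) = 0.9938
N(−d₂) = N(2.28) = 0.9887;  N(−d₁) = N(2.07) = 0.9808
P = 550·0.9938·0.9887 − 350·0.9808 = 540.4135 − 343.2800 = 197.1335

$197.13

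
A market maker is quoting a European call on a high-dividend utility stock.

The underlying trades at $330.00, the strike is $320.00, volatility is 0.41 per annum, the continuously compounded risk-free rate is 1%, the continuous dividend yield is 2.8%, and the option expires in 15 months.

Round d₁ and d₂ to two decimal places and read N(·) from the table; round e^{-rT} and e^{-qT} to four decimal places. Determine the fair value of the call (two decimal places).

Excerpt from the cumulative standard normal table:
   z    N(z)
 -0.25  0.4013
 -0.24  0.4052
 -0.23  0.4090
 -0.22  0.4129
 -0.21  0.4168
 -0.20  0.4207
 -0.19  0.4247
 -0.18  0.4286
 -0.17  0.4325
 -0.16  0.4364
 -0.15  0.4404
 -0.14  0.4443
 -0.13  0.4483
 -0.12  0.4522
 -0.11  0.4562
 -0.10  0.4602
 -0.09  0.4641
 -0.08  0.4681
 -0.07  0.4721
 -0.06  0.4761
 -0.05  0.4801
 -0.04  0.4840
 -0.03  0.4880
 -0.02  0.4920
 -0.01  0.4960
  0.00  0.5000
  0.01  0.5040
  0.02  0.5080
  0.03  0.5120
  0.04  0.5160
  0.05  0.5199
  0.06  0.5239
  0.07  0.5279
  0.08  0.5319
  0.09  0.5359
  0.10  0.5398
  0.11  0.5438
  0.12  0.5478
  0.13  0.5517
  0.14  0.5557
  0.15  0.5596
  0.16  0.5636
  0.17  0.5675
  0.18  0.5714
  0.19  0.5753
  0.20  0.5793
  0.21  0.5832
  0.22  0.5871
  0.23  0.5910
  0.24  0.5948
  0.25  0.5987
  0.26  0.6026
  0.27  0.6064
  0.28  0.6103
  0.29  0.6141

$59.05

σ√T = 0.41·√1.25 = 0.4584
d₁ = [ln(330/320) + (0.01 − 0.028 + ½·0.41²)·1.25] / (σ√T) = (0.0308 + 0.0826) / 0.4584 = 0.2472 which rounds to 0.25
d₂ = 0.2472 − 0.4584 = -0.2112 which rounds to -0.21
e^(−qT) = e^(−0.028·1.25) = 0.9656;  e^(−rT) = e^(−0.01·1.25) = 0.9876
N(d₁) = N(0.25) = 0.5987;  N(d₂) = N(-0.21) = 0.4168
C = 330·0.9656·0.5987 − 320·0.9876·0.4168 = 190.7746 − 131.7221 = 59.0524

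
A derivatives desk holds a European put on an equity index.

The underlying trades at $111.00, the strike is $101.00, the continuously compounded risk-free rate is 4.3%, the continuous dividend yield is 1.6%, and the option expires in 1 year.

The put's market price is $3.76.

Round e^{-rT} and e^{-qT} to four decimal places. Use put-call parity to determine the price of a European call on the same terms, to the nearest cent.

e^(−qT) = e^(−0.016·1) = 0.9841;  e^(−rT) = e^(−0.043·1) = 0.9579
Put-call parity: C − P = S·e^(−qT) − K·e^(−rT) = 111·0.9841 − 101·0.9579 = 109.2351 − 96.7479 = 12.4872
C = P + (C − P) = 3.76 + (12.4872) = 16.2472

$16.25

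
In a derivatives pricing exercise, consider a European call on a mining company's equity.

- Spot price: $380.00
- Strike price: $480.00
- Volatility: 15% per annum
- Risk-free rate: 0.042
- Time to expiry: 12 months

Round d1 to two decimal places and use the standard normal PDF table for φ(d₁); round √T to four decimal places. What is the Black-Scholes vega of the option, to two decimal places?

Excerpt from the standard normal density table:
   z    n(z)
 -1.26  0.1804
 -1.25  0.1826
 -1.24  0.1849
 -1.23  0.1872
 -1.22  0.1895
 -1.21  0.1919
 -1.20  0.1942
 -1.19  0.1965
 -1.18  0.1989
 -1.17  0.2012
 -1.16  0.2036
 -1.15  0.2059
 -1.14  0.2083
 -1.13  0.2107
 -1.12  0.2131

73.80

σ√T = 0.15 × 1.0000 = 0.1500
d₁ = [ln(380/480) + (0.042 + 0.15²/2)·1] / 0.1500 = [-0.2336 + 0.0533] / 0.1500 = -1.2024 → -1.20
√T = √1 = 1.0000
φ(d₁) = φ(-1.20) = 0.1942
vega = S·φ(d₁)·√T = 380·0.1942·1.0000 = 73.7960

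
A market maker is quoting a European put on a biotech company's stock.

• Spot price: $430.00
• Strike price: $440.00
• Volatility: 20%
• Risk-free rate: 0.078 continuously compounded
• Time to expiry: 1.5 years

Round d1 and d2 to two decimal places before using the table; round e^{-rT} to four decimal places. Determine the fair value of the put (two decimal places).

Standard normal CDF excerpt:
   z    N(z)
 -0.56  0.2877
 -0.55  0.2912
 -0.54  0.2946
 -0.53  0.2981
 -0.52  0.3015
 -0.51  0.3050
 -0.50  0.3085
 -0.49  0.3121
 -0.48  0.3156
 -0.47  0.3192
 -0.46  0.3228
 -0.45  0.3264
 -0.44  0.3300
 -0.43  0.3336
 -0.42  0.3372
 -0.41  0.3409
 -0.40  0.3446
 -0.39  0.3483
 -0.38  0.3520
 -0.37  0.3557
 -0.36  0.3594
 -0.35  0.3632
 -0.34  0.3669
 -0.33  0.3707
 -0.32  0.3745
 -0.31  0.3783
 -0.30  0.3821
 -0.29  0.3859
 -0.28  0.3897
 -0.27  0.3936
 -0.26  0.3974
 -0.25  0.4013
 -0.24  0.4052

σ√T = 0.2·√1.5 = 0.2449
ln(S/K) + (r + σ²/2)T = ln(430/440) + (0.078 + 0.2²/2)·1.5 = -0.0230 + 0.1470 = 0.1240
d₁ = 0.1240 / 0.2449 = 0.5063 ≈ 0.51
d₂ = d₁ − σ√T = 0.5063 − 0.2449 = 0.2613 ≈ 0.26
exp(−rT) = exp(−0.078·1.5) = 0.8896
N(−d₂) = N(-0.26) = 0.3974;  N(−d₁) = N(-0.51) = 0.3050
P = 440·0.8896·0.3974 − 430·0.3050 = 155.5519 − 131.1500 = 24.4019

$24.40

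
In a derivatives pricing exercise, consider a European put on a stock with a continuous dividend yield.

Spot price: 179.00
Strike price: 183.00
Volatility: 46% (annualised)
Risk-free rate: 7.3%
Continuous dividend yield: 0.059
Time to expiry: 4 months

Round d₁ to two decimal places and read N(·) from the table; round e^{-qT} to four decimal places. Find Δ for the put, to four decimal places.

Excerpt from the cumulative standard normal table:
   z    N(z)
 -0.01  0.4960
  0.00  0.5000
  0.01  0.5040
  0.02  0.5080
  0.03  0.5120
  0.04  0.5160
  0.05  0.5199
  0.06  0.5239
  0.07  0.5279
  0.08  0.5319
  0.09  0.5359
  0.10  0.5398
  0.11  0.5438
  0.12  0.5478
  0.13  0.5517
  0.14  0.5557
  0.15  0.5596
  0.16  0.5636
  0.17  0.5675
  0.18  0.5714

σ√T = 0.46·√0.3333 = 0.2656
d₁ = [ln(179/183) + (0.073 − 0.059 + ½·0.46²)·0.3333] / (σ√T) = (-0.0221 + 0.0399) / 0.2656 = 0.0671 which rounds to 0.07
N(d₁) = N(0.07) = 0.5279
Δ_put = exp(−qT)·(N(d₁) − 1) = 0.9805·(0.5279 − 1) = -0.4629

-0.4629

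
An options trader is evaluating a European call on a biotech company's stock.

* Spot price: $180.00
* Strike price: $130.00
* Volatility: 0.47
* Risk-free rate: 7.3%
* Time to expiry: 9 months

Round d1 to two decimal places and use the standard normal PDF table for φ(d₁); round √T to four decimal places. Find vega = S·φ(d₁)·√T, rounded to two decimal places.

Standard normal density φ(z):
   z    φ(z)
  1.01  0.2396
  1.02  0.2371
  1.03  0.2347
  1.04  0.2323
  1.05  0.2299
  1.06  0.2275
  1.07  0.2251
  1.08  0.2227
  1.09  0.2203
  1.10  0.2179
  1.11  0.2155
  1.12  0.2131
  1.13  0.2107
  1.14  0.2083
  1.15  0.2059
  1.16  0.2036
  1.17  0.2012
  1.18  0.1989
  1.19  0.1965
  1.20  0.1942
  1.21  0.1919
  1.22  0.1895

T = 0.75;  σ√T = 0.4070
d₁ = [ln(180/130) + (0.073 + ½·0.47²)·0.75] / (σ√T) = (0.3254 + 0.1376) / 0.4070 = 1.1375 → 1.14
√T = √0.75 = 0.8660
φ(d₁) = φ(1.14) = 0.2083
vega = S·φ(d₁)·√T = 180·0.2083·0.8660 = 32.4698
(Vega is the same for a European call and put with the same parameters.)

32.47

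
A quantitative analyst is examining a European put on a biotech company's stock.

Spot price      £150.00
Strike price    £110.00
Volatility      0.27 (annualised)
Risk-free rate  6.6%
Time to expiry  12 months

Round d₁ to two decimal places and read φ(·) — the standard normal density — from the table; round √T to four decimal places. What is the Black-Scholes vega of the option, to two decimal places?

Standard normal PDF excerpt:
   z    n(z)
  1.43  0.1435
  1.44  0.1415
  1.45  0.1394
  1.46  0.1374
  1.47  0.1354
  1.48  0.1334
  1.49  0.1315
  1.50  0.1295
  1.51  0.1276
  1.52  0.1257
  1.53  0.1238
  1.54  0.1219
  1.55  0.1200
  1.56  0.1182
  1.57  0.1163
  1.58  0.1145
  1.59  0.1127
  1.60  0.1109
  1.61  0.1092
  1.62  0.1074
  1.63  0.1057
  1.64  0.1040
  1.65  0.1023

σ√T = 0.27·√1 = 0.2700
d₁ = [ln(150/110) + (0.066 + 0.27²/2)·1] / 0.2700 = [0.3102 + 0.1025] / 0.2700 = 1.5282 → 1.53
√T = √1 = 1.0000
φ(d₁) = φ(1.53) = 0.1238
vega = S·φ(d₁)·√T = 150·0.1238·1.0000 = 18.5700
(Vega is the same for a European call and put with the same parameters.)

18.57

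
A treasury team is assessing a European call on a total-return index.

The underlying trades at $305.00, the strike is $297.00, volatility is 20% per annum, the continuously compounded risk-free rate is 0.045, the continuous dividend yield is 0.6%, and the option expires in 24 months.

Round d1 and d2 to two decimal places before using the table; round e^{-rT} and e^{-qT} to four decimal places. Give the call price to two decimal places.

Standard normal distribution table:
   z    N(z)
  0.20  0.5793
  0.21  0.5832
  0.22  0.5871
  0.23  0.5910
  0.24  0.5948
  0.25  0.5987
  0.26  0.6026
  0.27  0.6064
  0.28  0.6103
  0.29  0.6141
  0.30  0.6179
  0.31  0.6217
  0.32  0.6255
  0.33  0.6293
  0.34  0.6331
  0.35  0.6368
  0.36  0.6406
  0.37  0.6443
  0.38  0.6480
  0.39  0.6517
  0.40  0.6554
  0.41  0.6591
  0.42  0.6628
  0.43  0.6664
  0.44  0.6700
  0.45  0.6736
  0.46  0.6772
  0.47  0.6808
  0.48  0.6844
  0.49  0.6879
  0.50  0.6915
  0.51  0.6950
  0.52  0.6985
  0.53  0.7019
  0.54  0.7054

$49.04

σ√T = 0.2·√2 = 0.2828
ln(S/K) + (r − q + σ²/2)T = ln(305/297) + (0.045 − 0.006 + 0.2²/2)·2 = 0.0266 + 0.1180 = 0.1446
d₁ = 0.1446 / 0.2828 = 0.5112 ⇒ 0.51
d₂ = d₁ − σ√T = 0.5112 − 0.2828 = 0.2283 ⇒ 0.23
e^(−qT) = e^(−0.006·2) = 0.9881;  e^(−rT) = e^(−0.045·2) = 0.9139
N(d₁) = N(0.51) = 0.6950;  N(d₂) = N(0.23) = 0.5910
C = 305·0.9881·0.6950 − 297·0.9139·0.5910 = 209.4525 − 160.4141 = 49.0384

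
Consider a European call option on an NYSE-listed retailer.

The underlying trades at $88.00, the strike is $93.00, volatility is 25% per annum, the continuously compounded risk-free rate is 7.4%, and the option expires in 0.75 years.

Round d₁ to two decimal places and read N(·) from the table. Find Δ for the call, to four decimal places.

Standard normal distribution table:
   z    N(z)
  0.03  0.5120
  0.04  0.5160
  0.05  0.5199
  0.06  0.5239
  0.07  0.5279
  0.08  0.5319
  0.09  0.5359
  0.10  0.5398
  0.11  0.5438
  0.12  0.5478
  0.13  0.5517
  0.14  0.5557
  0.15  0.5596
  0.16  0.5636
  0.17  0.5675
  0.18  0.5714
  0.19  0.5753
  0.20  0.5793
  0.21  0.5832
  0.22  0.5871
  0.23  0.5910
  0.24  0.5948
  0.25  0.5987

0.5438

T = 0.75;  σ√T = 0.2165
d₁ = [ln(88/93) + (0.074 + 0.25²/2)·0.75] / 0.2165 = [-0.0553 + 0.0789] / 0.2165 = 0.1093 ≈ 0.11
N(d₁) = N(0.11) = 0.5438
Δ_call = N(d₁) = 0.5438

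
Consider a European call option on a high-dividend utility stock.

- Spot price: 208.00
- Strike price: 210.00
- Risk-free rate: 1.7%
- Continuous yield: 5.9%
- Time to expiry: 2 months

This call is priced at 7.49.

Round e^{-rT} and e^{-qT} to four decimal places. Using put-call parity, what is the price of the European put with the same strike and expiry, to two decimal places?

10.94

exp(−qT) = exp(−0.059·0.1667) = 0.9902;  exp(−rT) = exp(−0.017·0.1667) = 0.9972
Put-call parity: C − P = S·e^(−qT) − K·e^(−rT) = 208·0.9902 − 210·0.9972 = 205.9616 − 209.4120 = -3.4504
P = C − (C − P) = 7.49 − (-3.4504) = 10.9404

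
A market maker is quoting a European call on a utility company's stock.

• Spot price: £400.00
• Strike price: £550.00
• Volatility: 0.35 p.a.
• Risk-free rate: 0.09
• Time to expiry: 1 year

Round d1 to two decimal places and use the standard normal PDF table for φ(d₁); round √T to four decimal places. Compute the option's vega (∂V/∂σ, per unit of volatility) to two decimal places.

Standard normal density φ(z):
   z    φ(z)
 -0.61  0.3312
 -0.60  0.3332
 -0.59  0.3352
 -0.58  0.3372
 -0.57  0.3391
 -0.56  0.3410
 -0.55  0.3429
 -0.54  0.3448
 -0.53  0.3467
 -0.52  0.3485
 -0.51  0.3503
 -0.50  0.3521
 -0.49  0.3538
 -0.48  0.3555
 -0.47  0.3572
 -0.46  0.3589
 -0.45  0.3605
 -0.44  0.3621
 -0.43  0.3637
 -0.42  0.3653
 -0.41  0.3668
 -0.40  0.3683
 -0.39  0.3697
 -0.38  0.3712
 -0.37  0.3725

142.20

T = 1;  σ√T = 0.3500
d₁ = [ln(400/550) + (0.09 + ½·0.35²)·1] / (σ√T) = (-0.3185 + 0.1512) / 0.3500 = -0.4777 ≈ -0.48
√T = √1 = 1.0000
φ(d₁) = φ(-0.48) = 0.3555
vega = S·φ(d₁)·√T = 400·0.3555·1.0000 = 142.2000
(Call and put vega coincide under Black-Scholes.)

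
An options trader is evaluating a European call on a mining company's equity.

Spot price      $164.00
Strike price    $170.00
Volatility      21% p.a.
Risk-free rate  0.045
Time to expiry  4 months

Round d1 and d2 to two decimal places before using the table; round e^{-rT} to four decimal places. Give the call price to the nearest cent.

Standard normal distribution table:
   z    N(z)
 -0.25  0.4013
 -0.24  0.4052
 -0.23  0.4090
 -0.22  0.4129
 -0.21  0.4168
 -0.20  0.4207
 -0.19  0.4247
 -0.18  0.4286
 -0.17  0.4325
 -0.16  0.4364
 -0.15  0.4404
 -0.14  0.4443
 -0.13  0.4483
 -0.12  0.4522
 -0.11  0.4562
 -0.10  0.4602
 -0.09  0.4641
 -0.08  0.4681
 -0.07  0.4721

$6.32

T = 0.3333;  σ√T = 0.1212
d₁ = [ln(164/170) + (0.045 + 0.21²/2)·0.3333] / 0.1212 = [-0.0359 + 0.0223] / 0.1212 = -0.1120 ⇒ -0.11
d₂ = d₁ − σ√T = -0.1120 − 0.1212 = -0.2333 ⇒ -0.23
exp(−rT) = exp(−0.045·0.3333) = 0.9851
N(d₁) = N(-0.11) = 0.4562;  N(d₂) = N(-0.23) = 0.4090
C = 164·0.4562 − 170·0.9851·0.4090 = 74.8168 − 68.4940 = 6.3228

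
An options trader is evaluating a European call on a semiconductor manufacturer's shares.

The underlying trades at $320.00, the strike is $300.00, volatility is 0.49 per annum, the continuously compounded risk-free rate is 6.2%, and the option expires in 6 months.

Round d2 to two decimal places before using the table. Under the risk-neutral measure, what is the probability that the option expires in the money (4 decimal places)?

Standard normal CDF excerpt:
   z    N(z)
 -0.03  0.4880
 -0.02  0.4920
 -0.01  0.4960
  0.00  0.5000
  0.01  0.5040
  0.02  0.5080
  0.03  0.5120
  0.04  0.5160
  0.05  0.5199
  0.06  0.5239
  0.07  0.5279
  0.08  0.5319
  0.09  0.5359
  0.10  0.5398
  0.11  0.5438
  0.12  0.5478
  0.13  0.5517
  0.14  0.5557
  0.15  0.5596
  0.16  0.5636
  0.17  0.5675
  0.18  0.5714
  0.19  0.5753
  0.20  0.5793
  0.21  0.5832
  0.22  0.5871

0.5398

T = 0.5;  σ√T = 0.3465
ln(S/K) + (r + σ²/2)T = ln(320/300) + (0.062 + 0.49²/2)·0.5 = 0.0645 + 0.0910 = 0.1556
d₁ = 0.1556 / 0.3465 = 0.4490 ≈ 0.45
d₂ = d₁ − σ√T = 0.4490 − 0.3465 = 0.1025 ≈ 0.10
Risk-neutral Pr[S_T > K] = N(d₂) = N(0.10) = 0.5398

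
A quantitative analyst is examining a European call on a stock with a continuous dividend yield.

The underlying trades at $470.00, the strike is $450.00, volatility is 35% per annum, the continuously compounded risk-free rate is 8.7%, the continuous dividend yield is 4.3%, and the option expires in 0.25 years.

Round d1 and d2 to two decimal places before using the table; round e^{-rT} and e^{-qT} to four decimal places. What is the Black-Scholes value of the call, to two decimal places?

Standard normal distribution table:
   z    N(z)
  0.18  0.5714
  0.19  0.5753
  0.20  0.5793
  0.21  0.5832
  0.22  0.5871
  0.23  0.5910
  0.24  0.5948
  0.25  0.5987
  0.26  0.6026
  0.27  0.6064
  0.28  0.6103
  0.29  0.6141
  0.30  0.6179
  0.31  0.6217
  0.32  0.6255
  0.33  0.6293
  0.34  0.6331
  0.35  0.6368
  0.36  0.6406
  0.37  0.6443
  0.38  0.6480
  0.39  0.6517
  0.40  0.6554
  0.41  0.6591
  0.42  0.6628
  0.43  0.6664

$46.23

σ√T = 0.35·√0.25 = 0.1750
d₁ = [ln(470/450) + (0.087 − 0.043 + ½·0.35²)·0.25] / (σ√T) = (0.0435 + 0.0263) / 0.1750 = 0.3988 ⇒ 0.40
d₂ = 0.3988 − 0.1750 = 0.2238 ⇒ 0.22
exp(−qT) = exp(−0.043·0.25) = 0.9893;  exp(−rT) = exp(−0.087·0.25) = 0.9785
N(d₁) = N(0.40) = 0.6554;  N(d₂) = N(0.22) = 0.5871
C = 470·0.9893·0.6554 − 450·0.9785·0.5871 = 304.7420 − 258.5148 = 46.2272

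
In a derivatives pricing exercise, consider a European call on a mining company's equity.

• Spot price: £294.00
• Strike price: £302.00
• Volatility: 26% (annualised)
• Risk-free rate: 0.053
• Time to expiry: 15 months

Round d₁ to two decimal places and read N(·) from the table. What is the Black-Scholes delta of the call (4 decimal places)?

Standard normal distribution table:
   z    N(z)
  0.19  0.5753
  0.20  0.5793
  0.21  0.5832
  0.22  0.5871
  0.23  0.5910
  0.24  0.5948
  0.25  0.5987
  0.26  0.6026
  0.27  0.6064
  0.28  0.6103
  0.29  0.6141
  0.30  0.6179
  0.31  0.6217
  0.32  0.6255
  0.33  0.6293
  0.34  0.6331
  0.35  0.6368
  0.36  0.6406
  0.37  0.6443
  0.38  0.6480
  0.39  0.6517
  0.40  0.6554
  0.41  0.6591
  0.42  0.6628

0.6103

σ√T = 0.26·√1.25 = 0.2907
d₁ = [ln(294/302) + (0.053 + 0.26²/2)·1.25] / 0.2907 = [-0.0268 + 0.1085] / 0.2907 = 0.2809 which rounds to 0.28
N(d₁) = N(0.28) = 0.6103
Δ_call = N(d₁) = 0.6103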